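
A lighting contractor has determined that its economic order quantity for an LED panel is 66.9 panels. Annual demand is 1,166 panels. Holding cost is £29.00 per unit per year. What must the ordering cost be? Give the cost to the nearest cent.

S ≈ £55.66

The basic EOQ model gives Q* = √(2DS/H); rearrange for the unknown.
From Q* = √(2DS/H): S = Q*²H / (2D) = 66.9² × 29 / (2 × 1,166) = 55.6572.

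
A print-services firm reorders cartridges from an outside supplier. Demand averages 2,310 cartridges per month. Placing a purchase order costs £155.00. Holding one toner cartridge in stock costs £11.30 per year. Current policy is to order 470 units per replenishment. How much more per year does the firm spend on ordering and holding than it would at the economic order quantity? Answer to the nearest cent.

Annual demand D = 2,310 × 12 = 27,720.
EOQ = √(2DS/H) = √(2 × 27,720 × 155 / 11.3) ≈ 872.04.
Cost at Q* = (D/Q*)S + (Q*/2)H = √(2DSH) ≈ £9,854.09.
Cost at Q = 470: (27,720/470)×155 + (470/2)×11.3 = £9,141.70 + £2,655.50 = £11,797.20.
Excess = £11,797.20 − £9,854.09 = £1,943.11.

Extra cost ≈ £1,943.11 per year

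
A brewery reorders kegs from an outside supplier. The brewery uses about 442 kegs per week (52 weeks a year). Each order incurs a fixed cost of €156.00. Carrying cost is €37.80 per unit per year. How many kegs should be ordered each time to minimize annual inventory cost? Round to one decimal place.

Q* ≈ 435.6 kegs

Annual demand D = 442 × 52 = 22,984.
EOQ = √(2DS / H) = √(2 × 22,984 × 156 / 37.8).
= √(7,171,008 / 37.8) = √189,709.2063 ≈ 435.556.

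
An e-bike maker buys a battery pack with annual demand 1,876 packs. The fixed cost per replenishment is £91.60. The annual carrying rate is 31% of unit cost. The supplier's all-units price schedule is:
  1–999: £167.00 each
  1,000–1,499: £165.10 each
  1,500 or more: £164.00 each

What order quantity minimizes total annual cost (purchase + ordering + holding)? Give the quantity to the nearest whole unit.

Holding cost per unit per year at price C is H = 0.31·C.
Candidates are each tier's EOQ (if it falls in that tier) and each price-break quantity.
EOQ at £167.00 = 81.5 (feasible in tier 1): TC = 1,876×£167.00 + (1,876/81.5)×91.6 + (81.5/2)×0.31×£167.00 = £317,510.11.
EOQ at £165.10 = 81.9 < 1000, so use break Q=1000: TC = 1,876×£165.10 + (1,876/1000.0)×91.6 + (1000.0/2)×0.31×£165.10 = £335,489.94.
EOQ at £164.00 = 82.2 < 1500, so use break Q=1500: TC = 1,876×£164.00 + (1,876/1500.0)×91.6 + (1500.0/2)×0.31×£164.00 = £345,908.56.
Lowest total cost is £317,510.11 at Q = 81.5.

Q* ≈ 81 packs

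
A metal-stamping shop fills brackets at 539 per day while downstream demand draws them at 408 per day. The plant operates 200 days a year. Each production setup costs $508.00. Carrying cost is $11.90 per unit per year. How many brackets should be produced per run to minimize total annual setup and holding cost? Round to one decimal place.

Annual demand D = 408 × 200 = 81,600.
Production build-up factor (1 − d/p) = 1 − 408/539 = 0.2430.
Q* = √(2DS / (H(1 − d/p))) = √(2 × 81,600 × 508 / (11.9 × 0.2430)).
= √(82,905,600 / 2.8922) ≈ 5353.985.

Q* ≈ 5,354.0 brackets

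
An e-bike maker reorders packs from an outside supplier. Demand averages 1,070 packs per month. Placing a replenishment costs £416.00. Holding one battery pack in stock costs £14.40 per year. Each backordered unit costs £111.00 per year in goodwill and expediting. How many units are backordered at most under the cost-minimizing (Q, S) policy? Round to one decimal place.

S* ≈ 105.1 packs

Annual demand D = 1,070 × 12 = 12,840.
With planned backorders, Q* = √(2DS/H) · √((H+B)/B).
√(2DS/H) = √(2 × 12,840 × 416 / 14.4) = 861.317.
√((H+B)/B) = √((14.4+111)/111) = 1.0629.
Q* ≈ 915.483.
S* = Q* · H/(H+B) = 915.483 × 14.4/125.4 ≈ 105.127.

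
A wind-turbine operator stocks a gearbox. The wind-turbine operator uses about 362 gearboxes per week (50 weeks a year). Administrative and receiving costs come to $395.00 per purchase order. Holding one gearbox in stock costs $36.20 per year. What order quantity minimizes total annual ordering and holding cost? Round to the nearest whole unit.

Annual demand D = 362 × 50 = 18,100.
EOQ = √(2DS / H) = √(2 × 18,100 × 395 / 36.2).
= √(14,299,000 / 36.2) = √395,000 ≈ 628.490.

Q* ≈ 628 gearboxes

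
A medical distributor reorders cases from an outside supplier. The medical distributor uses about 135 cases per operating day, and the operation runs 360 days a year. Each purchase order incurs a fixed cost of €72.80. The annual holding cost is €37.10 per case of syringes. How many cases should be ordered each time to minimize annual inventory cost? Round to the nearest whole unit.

Q* ≈ 437 cases

Annual demand D = 135 × 360 = 48,600.
EOQ = √(2DS / H) = √(2 × 48,600 × 72.8 / 37.1).
= √(7,076,160 / 37.1) = √190,732.0755 ≈ 436.729.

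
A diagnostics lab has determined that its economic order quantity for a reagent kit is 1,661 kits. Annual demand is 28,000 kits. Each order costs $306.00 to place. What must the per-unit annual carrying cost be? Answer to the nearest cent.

H ≈ $6.21

Invert the EOQ relation Q*² = 2DS/H.
From Q* = √(2DS/H): H = 2DS / Q*² = 2 × 28,000 × 306 / 1,661² = 6.2111.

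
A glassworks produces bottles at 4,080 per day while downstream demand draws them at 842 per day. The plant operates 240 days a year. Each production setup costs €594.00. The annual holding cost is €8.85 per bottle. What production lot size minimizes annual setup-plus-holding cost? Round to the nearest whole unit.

Annual demand D = 842 × 240 = 202,080.
Production build-up factor (1 − d/p) = 1 − 842/4,080 = 0.7936.
Q* = √(2DS / (H(1 − d/p))) = √(2 × 202,080 × 594 / (8.85 × 0.7936)).
= √(240,071,040 / 7.0236) ≈ 5846.419.

Q* ≈ 5,846 bottles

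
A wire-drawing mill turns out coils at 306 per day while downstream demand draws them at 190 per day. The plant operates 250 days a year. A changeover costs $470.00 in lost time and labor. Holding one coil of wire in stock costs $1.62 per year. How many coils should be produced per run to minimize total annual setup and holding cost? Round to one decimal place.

Q* ≈ 8,526.8 coils

Annual demand D = 190 × 250 = 47,500.
Production build-up factor (1 − d/p) = 1 − 190/306 = 0.3791.
Q* = √(2DS / (H(1 − d/p))) = √(2 × 47,500 × 470 / (1.62 × 0.3791)).
= √(44,650,000 / 0.6141) ≈ 8526.778.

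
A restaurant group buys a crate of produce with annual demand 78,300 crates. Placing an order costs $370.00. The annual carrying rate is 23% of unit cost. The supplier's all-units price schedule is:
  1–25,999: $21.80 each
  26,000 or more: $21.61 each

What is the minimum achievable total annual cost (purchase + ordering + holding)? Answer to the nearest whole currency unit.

Holding cost per unit per year at price C is H = 0.23·C.
Evaluate total cost at each tier's feasible EOQ or, if the EOQ is below the tier, at the tier's minimum quantity.
EOQ at $21.80 = 3399.4 (feasible in tier 1): TC = 78,300×$21.80 + (78,300/3399.4)×370 + (3399.4/2)×0.23×$21.80 = $1,723,984.68.
EOQ at $21.61 = 3414.3 < 26000, so use break Q=26000: TC = 78,300×$21.61 + (78,300/26000.0)×370 + (26000.0/2)×0.23×$21.61 = $1,757,791.17.
Lowest total cost among the candidates is at Q = 3399.4.

TC* ≈ $1,723,985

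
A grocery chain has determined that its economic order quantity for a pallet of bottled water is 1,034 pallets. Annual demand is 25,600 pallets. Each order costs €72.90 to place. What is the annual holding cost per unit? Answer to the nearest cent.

Squaring Q* = √(2DS/H) gives Q*² = 2DS/H.
From Q* = √(2DS/H): H = 2DS / Q*² = 2 × 25,600 × 72.9 / 1,034² = 3.4911.

H ≈ €3.49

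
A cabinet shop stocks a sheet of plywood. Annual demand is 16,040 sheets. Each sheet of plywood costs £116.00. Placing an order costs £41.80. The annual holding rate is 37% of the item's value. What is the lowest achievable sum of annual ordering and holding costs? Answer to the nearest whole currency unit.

Holding cost H = 0.37 × £116.00 = £42.9200 per unit per year.
The optimal lot size = √(2DS/H) = √(2 × 16,040 × 41.8 / 42.92) ≈ 176.76.
At the optimum the two cost components are equal, so total cost = 2·(Q*/2)H = Q*·H.
Minimum total = √(2DSH) = √(2 × 16,040 × 41.8 × 42.92) ≈ 7586.390.

TC* ≈ £7,586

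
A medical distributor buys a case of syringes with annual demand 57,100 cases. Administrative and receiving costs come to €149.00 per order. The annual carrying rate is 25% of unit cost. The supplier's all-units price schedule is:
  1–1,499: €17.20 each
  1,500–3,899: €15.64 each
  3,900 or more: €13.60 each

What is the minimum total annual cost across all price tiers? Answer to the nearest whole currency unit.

TC* ≈ €785,372

Holding cost per unit per year at price C is H = 0.25·C.
Candidates are each tier's EOQ (if it falls in that tier) and each price-break quantity.
Tier 1 (€17.20): EOQ = 1989.3 exceeds tier's upper bound 1499, so this tier is dominated.
EOQ at €15.64 = 2086.1 (feasible in tier 2): TC = 57,100×€15.64 + (57,100/2086.1)×149 + (2086.1/2)×0.25×€15.64 = €901,200.70.
EOQ at €13.60 = 2237.1 < 3900, so use break Q=3900: TC = 57,100×€13.60 + (57,100/3900.0)×149 + (3900.0/2)×0.25×€13.60 = €785,371.51.
Lowest total cost among the candidates is at Q = 3900.0.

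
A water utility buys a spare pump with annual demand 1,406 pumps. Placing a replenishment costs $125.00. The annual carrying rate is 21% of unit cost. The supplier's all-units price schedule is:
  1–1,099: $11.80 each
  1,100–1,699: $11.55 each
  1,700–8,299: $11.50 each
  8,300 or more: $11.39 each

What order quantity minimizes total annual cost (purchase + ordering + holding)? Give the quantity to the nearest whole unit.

Holding cost per unit per year at price C is H = 0.21·C.
Evaluate total cost at each tier's feasible EOQ or, if the EOQ is below the tier, at the tier's minimum quantity.
EOQ at $11.80 = 376.6 (feasible in tier 1): TC = 1,406×$11.80 + (1,406/376.6)×125 + (376.6/2)×0.21×$11.80 = $17,524.08.
EOQ at $11.55 = 380.7 < 1100, so use break Q=1100: TC = 1,406×$11.55 + (1,406/1100.0)×125 + (1100.0/2)×0.21×$11.55 = $17,733.10.
EOQ at $11.50 = 381.5 < 1700, so use break Q=1700: TC = 1,406×$11.50 + (1,406/1700.0)×125 + (1700.0/2)×0.21×$11.50 = $18,325.13.
EOQ at $11.39 = 383.3 < 8300, so use break Q=8300: TC = 1,406×$11.39 + (1,406/8300.0)×125 + (8300.0/2)×0.21×$11.39 = $25,961.90.
Lowest total cost is $17,524.08 at Q = 376.6.

Q* ≈ 377 pumps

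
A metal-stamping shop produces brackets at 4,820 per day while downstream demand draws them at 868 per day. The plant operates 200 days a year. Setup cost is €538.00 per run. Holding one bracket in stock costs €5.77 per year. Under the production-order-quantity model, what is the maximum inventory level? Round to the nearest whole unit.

I_max ≈ 5,152 brackets

Annual demand D = 868 × 200 = 173,600.
Production build-up factor (1 − d/p) = 1 − 868/4,820 = 0.8199.
Q* = √(2DS / (H(1 − d/p))) = √(2 × 173,600 × 538 / (5.77 × 0.8199)).
= √(186,793,600 / 4.7309) ≈ 6283.594.
Maximum inventory = Q*(1 − d/p) = 6283.594 × 0.8199 ≈ 5152.026.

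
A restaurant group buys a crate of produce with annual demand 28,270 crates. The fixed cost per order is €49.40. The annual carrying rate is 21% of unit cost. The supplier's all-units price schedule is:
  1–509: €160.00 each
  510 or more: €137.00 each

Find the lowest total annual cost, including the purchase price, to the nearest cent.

Holding cost per unit per year at price C is H = 0.21·C.
For each price level, check whether its EOQ is feasible; otherwise the best quantity at that price is the breakpoint.
EOQ at €160.00 = 288.3 (feasible in tier 1): TC = 28,270×€160.00 + (28,270/288.3)×49.4 + (288.3/2)×0.21×€160.00 = €4,532,887.48.
EOQ at €137.00 = 311.6 < 510, so use break Q=510: TC = 28,270×€137.00 + (28,270/510.0)×49.4 + (510.0/2)×0.21×€137.00 = €3,883,064.66.
Lowest total cost among the candidates is at Q = 510.0.

TC* ≈ €3,883,064.66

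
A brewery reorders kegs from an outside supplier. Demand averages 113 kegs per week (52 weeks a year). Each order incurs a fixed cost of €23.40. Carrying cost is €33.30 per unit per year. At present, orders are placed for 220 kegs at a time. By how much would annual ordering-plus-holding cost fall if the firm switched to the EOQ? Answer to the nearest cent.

Extra cost ≈ €1,261.87 per year

Annual demand D = 113 × 52 = 5,876.
EOQ = √(2DS/H) = √(2 × 5,876 × 23.4 / 33.3) ≈ 90.87.
Cost at Q* = (D/Q*)S + (Q*/2)H = √(2DSH) ≈ €3,026.12.
Cost at Q = 220: (5,876/220)×23.4 + (220/2)×33.3 = €624.99 + €3,663.00 = €4,287.99.
Excess = €4,287.99 − €3,026.12 = €1,261.87.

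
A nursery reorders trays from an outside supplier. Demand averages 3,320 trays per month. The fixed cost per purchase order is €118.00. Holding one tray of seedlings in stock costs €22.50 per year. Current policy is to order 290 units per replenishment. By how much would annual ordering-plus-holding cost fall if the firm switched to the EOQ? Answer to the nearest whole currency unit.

Annual demand D = 3,320 × 12 = 39,840.
EOQ = √(2DS/H) = √(2 × 39,840 × 118 / 22.5) ≈ 646.43.
Cost at Q* = (D/Q*)S + (Q*/2)H = √(2DSH) ≈ €14,544.77.
Cost at Q = 290: (39,840/290)×118 + (290/2)×22.5 = €16,210.76 + €3,262.50 = €19,473.26.
Excess = €19,473.26 − €14,544.77 = €4,928.49.

Extra cost ≈ €4,928 per year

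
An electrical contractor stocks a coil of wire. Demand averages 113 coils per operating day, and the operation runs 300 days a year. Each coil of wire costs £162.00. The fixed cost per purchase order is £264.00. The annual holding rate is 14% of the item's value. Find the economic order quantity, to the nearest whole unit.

Annual demand D = 113 × 300 = 33,900.
Holding cost H = 0.14 × £162.00 = £22.6800 per unit per year.
EOQ = √(2DS / H) = √(2 × 33,900 × 264 / 22.68).
= √(17,899,200 / 22.68) = √789,206.3492 ≈ 888.373.

Q* ≈ 888 coils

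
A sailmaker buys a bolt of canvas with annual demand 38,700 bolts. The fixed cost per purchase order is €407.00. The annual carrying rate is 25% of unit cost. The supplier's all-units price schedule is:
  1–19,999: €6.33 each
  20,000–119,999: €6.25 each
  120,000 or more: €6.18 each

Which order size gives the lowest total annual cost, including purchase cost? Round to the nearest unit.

Holding cost per unit per year at price C is H = 0.25·C.
For each price level, check whether its EOQ is feasible; otherwise the best quantity at that price is the breakpoint.
EOQ at €6.33 = 4461.7 (feasible in tier 1): TC = 38,700×€6.33 + (38,700/4461.7)×407 + (4461.7/2)×0.25×€6.33 = €252,031.57.
EOQ at €6.25 = 4490.1 < 20000, so use break Q=20000: TC = 38,700×€6.25 + (38,700/20000.0)×407 + (20000.0/2)×0.25×€6.25 = €258,287.55.
EOQ at €6.18 = 4515.5 < 120000, so use break Q=120000: TC = 38,700×€6.18 + (38,700/120000.0)×407 + (120000.0/2)×0.25×€6.18 = €331,997.26.
Lowest total cost is €252,031.57 at Q = 4461.7.

Q* ≈ 4,462 bolts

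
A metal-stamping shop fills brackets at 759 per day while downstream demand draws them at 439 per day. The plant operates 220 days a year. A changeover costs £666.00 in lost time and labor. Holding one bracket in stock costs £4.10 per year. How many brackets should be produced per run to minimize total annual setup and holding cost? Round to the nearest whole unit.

Q* ≈ 8,627 brackets

Annual demand D = 439 × 220 = 96,580.
Production build-up factor (1 − d/p) = 1 − 439/759 = 0.4216.
Q* = √(2DS / (H(1 − d/p))) = √(2 × 96,580 × 666 / (4.1 × 0.4216)).
= √(128,644,560 / 1.7286) ≈ 8626.799.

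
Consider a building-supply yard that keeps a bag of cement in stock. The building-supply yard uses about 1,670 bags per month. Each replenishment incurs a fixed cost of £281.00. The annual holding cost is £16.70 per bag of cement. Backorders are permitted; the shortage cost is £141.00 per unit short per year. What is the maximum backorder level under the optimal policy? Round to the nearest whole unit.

S* ≈ 92 bags

Annual demand D = 1,670 × 12 = 20,040.
With planned backorders, Q* = √(2DS/H) · √((H+B)/B).
√(2DS/H) = √(2 × 20,040 × 281 / 16.7) = 821.219.
√((H+B)/B) = √((16.7+141)/141) = 1.0576.
Q* ≈ 868.490.
S* = Q* · H/(H+B) = 868.490 × 16.7/157.7 ≈ 91.971.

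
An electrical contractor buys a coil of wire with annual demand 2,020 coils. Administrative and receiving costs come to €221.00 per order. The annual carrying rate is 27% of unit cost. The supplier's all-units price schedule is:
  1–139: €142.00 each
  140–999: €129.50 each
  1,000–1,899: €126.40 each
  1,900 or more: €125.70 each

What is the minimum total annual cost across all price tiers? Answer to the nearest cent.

TC* ≈ €267,177.32

Holding cost per unit per year at price C is H = 0.27·C.
Candidates are each tier's EOQ (if it falls in that tier) and each price-break quantity.
Tier 1 (€142.00): EOQ = 152.6 exceeds tier's upper bound 139, so this tier is dominated.
EOQ at €129.50 = 159.8 (feasible in tier 2): TC = 2,020×€129.50 + (2,020/159.8)×221 + (159.8/2)×0.27×€129.50 = €267,177.32.
EOQ at €126.40 = 161.7 < 1000, so use break Q=1000: TC = 2,020×€126.40 + (2,020/1000.0)×221 + (1000.0/2)×0.27×€126.40 = €272,838.42.
EOQ at €125.70 = 162.2 < 1900, so use break Q=1900: TC = 2,020×€125.70 + (2,020/1900.0)×221 + (1900.0/2)×0.27×€125.70 = €286,391.01.
Lowest total cost among the candidates is at Q = 159.8.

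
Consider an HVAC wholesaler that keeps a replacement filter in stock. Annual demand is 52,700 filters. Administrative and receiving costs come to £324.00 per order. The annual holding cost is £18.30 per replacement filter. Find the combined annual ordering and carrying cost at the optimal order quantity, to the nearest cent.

TC* ≈ £24,998.75

Q* = √(2DS/H) = √(2 × 52,700 × 324 / 18.3) ≈ 1366.05.
At the optimum the two cost components are equal, so total cost = 2·(Q*/2)H = Q*·H.
Minimum total = √(2DSH) = √(2 × 52,700 × 324 × 18.3) ≈ 24998.754.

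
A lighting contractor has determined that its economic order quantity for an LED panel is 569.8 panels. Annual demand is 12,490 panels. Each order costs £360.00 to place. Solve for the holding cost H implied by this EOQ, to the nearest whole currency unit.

H ≈ £28

Invert the EOQ relation Q*² = 2DS/H.
From Q* = √(2DS/H): H = 2DS / Q*² = 2 × 12,490 × 360 / 569.8² = 27.6981.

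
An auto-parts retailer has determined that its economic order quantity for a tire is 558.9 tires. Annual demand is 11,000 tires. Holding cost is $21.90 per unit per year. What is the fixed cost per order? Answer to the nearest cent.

The basic EOQ model gives Q* = √(2DS/H); rearrange for the unknown.
From Q* = √(2DS/H): S = Q*²H / (2D) = 558.9² × 21.9 / (2 × 11,000) = 310.9493.

S ≈ $310.95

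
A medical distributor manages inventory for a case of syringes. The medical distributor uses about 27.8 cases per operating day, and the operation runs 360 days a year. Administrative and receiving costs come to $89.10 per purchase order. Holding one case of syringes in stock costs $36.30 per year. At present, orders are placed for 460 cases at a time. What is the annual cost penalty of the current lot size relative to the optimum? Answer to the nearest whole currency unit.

Annual demand D = 27.8 × 360 = 10,008.
EOQ = √(2DS/H) = √(2 × 10,008 × 89.1 / 36.3) ≈ 221.65.
Cost at Q* = (D/Q*)S + (Q*/2)H = √(2DSH) ≈ $8,046.01.
Cost at Q = 460: (10,008/460)×89.1 + (460/2)×36.3 = $1,938.51 + $8,349.00 = $10,287.51.
Excess = $10,287.51 − $8,046.01 = $2,241.49.

Extra cost ≈ $2,241 per year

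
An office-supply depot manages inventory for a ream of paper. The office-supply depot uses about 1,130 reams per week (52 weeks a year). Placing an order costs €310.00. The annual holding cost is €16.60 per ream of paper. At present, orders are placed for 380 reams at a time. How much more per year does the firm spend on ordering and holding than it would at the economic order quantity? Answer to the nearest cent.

Annual demand D = 1,130 × 52 = 58,760.
EOQ = √(2DS/H) = √(2 × 58,760 × 310 / 16.6) ≈ 1481.44.
Cost at Q* = (D/Q*)S + (Q*/2)H = √(2DSH) ≈ €24,591.83.
Cost at Q = 380: (58,760/380)×310 + (380/2)×16.6 = €47,935.79 + €3,154.00 = €51,089.79.
Excess = €51,089.79 − €24,591.83 = €26,497.96.

Extra cost ≈ €26,497.96 per year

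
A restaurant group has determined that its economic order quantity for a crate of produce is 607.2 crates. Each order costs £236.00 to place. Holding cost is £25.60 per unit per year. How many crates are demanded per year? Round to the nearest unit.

D ≈ 19,997 crates per year

Squaring Q* = √(2DS/H) gives Q*² = 2DS/H.
From Q* = √(2DS/H): D = Q*²H / (2S) = 607.2² × 25.6 / (2 × 236) = 19996.846.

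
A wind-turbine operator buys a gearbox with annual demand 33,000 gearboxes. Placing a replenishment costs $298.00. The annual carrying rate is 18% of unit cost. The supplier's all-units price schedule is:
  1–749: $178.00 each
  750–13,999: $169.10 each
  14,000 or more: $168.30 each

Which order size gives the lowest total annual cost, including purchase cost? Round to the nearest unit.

Q* ≈ 804 gearboxes

Holding cost per unit per year at price C is H = 0.18·C.
Evaluate total cost at each tier's feasible EOQ or, if the EOQ is below the tier, at the tier's minimum quantity.
Tier 1 ($178.00): EOQ = 783.5 exceeds tier's upper bound 749, so this tier is dominated.
EOQ at $169.10 = 803.8 (feasible in tier 2): TC = 33,000×$169.10 + (33,000/803.8)×298 + (803.8/2)×0.18×$169.10 = $5,604,767.42.
EOQ at $168.30 = 805.8 < 14000, so use break Q=14000: TC = 33,000×$168.30 + (33,000/14000.0)×298 + (14000.0/2)×0.18×$168.30 = $5,766,660.43.
Lowest total cost is $5,604,767.42 at Q = 803.8.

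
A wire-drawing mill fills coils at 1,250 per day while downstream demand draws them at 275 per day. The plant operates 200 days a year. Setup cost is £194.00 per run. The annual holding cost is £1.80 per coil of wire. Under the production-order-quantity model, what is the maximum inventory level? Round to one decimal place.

Annual demand D = 275 × 200 = 55,000.
Production build-up factor (1 − d/p) = 1 − 275/1,250 = 0.7800.
Q* = √(2DS / (H(1 − d/p))) = √(2 × 55,000 × 194 / (1.8 × 0.7800)).
= √(21,340,000 / 1.404) ≈ 3898.645.
Maximum inventory = Q*(1 − d/p) = 3898.645 × 0.7800 ≈ 3040.943.

I_max ≈ 3,040.9 coils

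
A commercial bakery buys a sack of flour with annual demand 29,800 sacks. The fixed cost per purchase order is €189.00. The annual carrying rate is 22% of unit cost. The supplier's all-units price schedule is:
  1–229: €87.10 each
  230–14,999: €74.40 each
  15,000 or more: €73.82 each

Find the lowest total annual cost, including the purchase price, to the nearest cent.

TC* ≈ €2,230,698.50

Holding cost per unit per year at price C is H = 0.22·C.
Evaluate total cost at each tier's feasible EOQ or, if the EOQ is below the tier, at the tier's minimum quantity.
Tier 1 (€87.10): EOQ = 766.7 exceeds tier's upper bound 229, so this tier is dominated.
EOQ at €74.40 = 829.6 (feasible in tier 2): TC = 29,800×€74.40 + (29,800/829.6)×189 + (829.6/2)×0.22×€74.40 = €2,230,698.50.
EOQ at €73.82 = 832.8 < 15000, so use break Q=15000: TC = 29,800×€73.82 + (29,800/15000.0)×189 + (15000.0/2)×0.22×€73.82 = €2,322,014.48.
Lowest total cost among the candidates is at Q = 829.6.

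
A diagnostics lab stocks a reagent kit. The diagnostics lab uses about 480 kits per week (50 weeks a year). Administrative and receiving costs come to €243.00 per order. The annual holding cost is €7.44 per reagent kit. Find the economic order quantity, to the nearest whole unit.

Q* ≈ 1,252 kits

Annual demand D = 480 × 50 = 24,000.
EOQ = √(2DS / H) = √(2 × 24,000 × 243 / 7.44).
= √(11,664,000 / 7.44) = √1,567,741.9355 ≈ 1252.095.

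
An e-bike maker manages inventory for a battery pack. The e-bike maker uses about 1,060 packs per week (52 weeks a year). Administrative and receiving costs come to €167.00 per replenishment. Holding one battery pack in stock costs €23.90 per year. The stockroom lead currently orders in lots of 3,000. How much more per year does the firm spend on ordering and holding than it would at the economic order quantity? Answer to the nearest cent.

Annual demand D = 1,060 × 52 = 55,120.
EOQ = √(2DS/H) = √(2 × 55,120 × 167 / 23.9) ≈ 877.67.
Cost at Q* = (D/Q*)S + (Q*/2)H = √(2DSH) ≈ €20,976.20.
Cost at Q = 3,000: (55,120/3,000)×167 + (3,000/2)×23.9 = €3,068.35 + €35,850.00 = €38,918.35.
Excess = €38,918.35 − €20,976.20 = €17,942.15.

Extra cost ≈ €17,942.15 per year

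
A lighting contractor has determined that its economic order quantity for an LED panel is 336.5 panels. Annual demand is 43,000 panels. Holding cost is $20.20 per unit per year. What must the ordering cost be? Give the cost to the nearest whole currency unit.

The basic EOQ model gives Q* = √(2DS/H); rearrange for the unknown.
From Q* = √(2DS/H): S = Q*²H / (2D) = 336.5² × 20.2 / (2 × 43,000) = 26.5964.

S ≈ $27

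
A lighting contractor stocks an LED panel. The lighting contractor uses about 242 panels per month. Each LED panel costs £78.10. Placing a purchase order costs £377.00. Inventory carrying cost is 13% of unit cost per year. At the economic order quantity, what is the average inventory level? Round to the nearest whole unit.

Annual demand D = 242 × 12 = 2,904.
Holding cost H = 0.13 × £78.10 = £10.1530 per unit per year.
The optimal lot size = √(2DS/H) = √(2 × 2,904 × 377 / 10.153) ≈ 464.39.
Average inventory = Q*/2 ≈ 464.39 / 2 = 232.197.

Average inventory ≈ 232 panels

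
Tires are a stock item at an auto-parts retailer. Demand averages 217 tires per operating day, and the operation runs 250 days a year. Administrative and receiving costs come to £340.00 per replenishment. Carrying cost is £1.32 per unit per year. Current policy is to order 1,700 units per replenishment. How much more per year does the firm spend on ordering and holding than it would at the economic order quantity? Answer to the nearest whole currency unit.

Annual demand D = 217 × 250 = 54,250.
EOQ = √(2DS/H) = √(2 × 54,250 × 340 / 1.32) ≈ 5286.49.
Cost at Q* = (D/Q*)S + (Q*/2)H = √(2DSH) ≈ £6,978.17.
Cost at Q = 1,700: (54,250/1,700)×340 + (1,700/2)×1.32 = £10,850.00 + £1,122.00 = £11,972.00.
Excess = £11,972.00 − £6,978.17 = £4,993.83.

Extra cost ≈ £4,994 per year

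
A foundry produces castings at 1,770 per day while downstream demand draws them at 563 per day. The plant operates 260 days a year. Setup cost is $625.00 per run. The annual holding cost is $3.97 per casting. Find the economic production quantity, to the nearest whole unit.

Q* ≈ 8,221 castings

Annual demand D = 563 × 260 = 146,380.
Production build-up factor (1 − d/p) = 1 − 563/1,770 = 0.6819.
Q* = √(2DS / (H(1 − d/p))) = √(2 × 146,380 × 625 / (3.97 × 0.6819)).
= √(182,975,000 / 2.7072) ≈ 8221.170.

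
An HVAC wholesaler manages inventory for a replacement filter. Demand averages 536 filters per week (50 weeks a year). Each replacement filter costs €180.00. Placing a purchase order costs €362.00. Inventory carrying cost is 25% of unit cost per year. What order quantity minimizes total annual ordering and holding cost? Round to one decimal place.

Q* ≈ 656.6 filters

Annual demand D = 536 × 50 = 26,800.
Holding cost H = 0.25 × €180.00 = €45.0000 per unit per year.
EOQ = √(2DS / H) = √(2 × 26,800 × 362 / 45).
= √(19,403,200 / 45) = √431,182.2222 ≈ 656.645.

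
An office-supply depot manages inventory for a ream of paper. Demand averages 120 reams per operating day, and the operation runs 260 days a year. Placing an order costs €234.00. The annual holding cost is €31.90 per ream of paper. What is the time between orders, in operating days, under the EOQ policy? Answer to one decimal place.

T ≈ 5.6 days

Annual demand D = 120 × 260 = 31,200.
EOQ = √(2DS/H) = √(2 × 31,200 × 234 / 31.9) ≈ 676.56.
Cycle time = Q*/D × 260 = 676.56 / 31,200 × 260 ≈ 5.638 days.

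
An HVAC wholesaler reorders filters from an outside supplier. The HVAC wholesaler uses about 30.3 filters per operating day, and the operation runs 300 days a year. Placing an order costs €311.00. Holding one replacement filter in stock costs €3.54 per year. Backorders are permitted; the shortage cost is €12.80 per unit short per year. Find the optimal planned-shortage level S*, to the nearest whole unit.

S* ≈ 309 filters

Annual demand D = 30.3 × 300 = 9,090.
With planned backorders, Q* = √(2DS/H) · √((H+B)/B).
√(2DS/H) = √(2 × 9,090 × 311 / 3.54) = 1263.792.
√((H+B)/B) = √((3.54+12.8)/12.8) = 1.1299.
Q* ≈ 1427.896.
S* = Q* · H/(H+B) = 1427.896 × 3.54/16.34 ≈ 309.348.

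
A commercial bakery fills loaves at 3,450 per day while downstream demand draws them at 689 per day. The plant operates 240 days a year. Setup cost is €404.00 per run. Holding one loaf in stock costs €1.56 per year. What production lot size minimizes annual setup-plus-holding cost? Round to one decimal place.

Q* ≈ 10,345.1 loaves

Annual demand D = 689 × 240 = 165,360.
Production build-up factor (1 − d/p) = 1 − 689/3,450 = 0.8003.
Q* = √(2DS / (H(1 − d/p))) = √(2 × 165,360 × 404 / (1.56 × 0.8003)).
= √(133,610,880 / 1.2485) ≈ 10345.106.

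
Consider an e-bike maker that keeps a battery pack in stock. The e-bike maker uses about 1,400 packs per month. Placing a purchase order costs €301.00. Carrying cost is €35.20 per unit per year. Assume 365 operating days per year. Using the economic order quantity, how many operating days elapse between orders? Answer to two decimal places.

Annual demand D = 1,400 × 12 = 16,800.
EOQ = √(2DS/H) = √(2 × 16,800 × 301 / 35.2) ≈ 536.02.
Cycle time = Q*/D × 365 = 536.02 / 16,800 × 365 ≈ 11.646 days.

T ≈ 11.65 days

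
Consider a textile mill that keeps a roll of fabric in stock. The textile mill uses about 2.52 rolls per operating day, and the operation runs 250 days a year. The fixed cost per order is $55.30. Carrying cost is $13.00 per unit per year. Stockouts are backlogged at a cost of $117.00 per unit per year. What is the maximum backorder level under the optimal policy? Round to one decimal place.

Annual demand D = 2.52 × 250 = 630.
With planned backorders, Q* = √(2DS/H) · √((H+B)/B).
√(2DS/H) = √(2 × 630 × 55.3 / 13) = 73.211.
√((H+B)/B) = √((13+117)/117) = 1.0541.
Q* ≈ 77.171.
S* = Q* · H/(H+B) = 77.171 × 13/130 ≈ 7.717.

S* ≈ 7.7 rolls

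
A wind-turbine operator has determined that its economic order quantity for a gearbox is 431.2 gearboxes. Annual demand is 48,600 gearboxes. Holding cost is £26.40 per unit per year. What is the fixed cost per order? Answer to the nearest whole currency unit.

S ≈ £51

Squaring Q* = √(2DS/H) gives Q*² = 2DS/H.
From Q* = √(2DS/H): S = Q*²H / (2D) = 431.2² × 26.4 / (2 × 48,600) = 50.5004.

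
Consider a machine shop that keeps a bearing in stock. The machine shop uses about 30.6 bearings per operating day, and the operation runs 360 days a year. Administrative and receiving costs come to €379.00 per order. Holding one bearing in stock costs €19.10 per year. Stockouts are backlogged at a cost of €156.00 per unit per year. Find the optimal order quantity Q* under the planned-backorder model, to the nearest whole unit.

Q* ≈ 701 bearings

Annual demand D = 30.6 × 360 = 11,016.
With planned backorders, Q* = √(2DS/H) · √((H+B)/B).
√(2DS/H) = √(2 × 11,016 × 379 / 19.1) = 661.195.
√((H+B)/B) = √((19.1+156)/156) = 1.0595.
Q* ≈ 700.504.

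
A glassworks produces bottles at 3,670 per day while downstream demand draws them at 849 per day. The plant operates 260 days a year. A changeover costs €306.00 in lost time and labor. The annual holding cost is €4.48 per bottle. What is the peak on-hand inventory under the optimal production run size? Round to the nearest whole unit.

Annual demand D = 849 × 260 = 220,740.
Production build-up factor (1 − d/p) = 1 − 849/3,670 = 0.7687.
Q* = √(2DS / (H(1 − d/p))) = √(2 × 220,740 × 306 / (4.48 × 0.7687)).
= √(135,092,880 / 3.4436) ≈ 6263.379.
Maximum inventory = Q*(1 − d/p) = 6263.379 × 0.7687 ≈ 4814.440.

I_max ≈ 4,814 bottles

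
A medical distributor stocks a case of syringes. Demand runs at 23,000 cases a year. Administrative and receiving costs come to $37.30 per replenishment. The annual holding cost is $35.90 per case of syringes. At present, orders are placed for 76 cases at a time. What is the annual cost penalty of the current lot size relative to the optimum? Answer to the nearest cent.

EOQ = √(2DS/H) = √(2 × 23,000 × 37.3 / 35.9) ≈ 218.62.
Cost at Q* = (D/Q*)S + (Q*/2)H = √(2DSH) ≈ $7,848.39.
Cost at Q = 76: (23,000/76)×37.3 + (76/2)×35.9 = $11,288.16 + $1,364.20 = $12,652.36.
Excess = $12,652.36 − $7,848.39 = $4,803.97.

Extra cost ≈ $4,803.97 per year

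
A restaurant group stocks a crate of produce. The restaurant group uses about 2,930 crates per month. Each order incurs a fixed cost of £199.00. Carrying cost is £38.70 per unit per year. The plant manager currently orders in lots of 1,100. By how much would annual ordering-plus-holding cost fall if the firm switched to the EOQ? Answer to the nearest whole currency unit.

Annual demand D = 2,930 × 12 = 35,160.
EOQ = √(2DS/H) = √(2 × 35,160 × 199 / 38.7) ≈ 601.33.
Cost at Q* = (D/Q*)S + (Q*/2)H = √(2DSH) ≈ £23,271.34.
Cost at Q = 1,100: (35,160/1,100)×199 + (1,100/2)×38.7 = £6,360.76 + £21,285.00 = £27,645.76.
Excess = £27,645.76 − £23,271.34 = £4,374.42.

Extra cost ≈ £4,374 per year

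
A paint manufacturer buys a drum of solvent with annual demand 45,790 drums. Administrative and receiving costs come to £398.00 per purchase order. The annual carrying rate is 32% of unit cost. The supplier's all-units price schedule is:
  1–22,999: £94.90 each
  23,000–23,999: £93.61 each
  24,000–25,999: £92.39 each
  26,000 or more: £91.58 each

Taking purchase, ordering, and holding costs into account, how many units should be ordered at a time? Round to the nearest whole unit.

Q* ≈ 1,096 drums

Holding cost per unit per year at price C is H = 0.32·C.
Candidates are each tier's EOQ (if it falls in that tier) and each price-break quantity.
EOQ at £94.90 = 1095.6 (feasible in tier 1): TC = 45,790×£94.90 + (45,790/1095.6)×398 + (1095.6/2)×0.32×£94.90 = £4,378,740.78.
EOQ at £93.61 = 1103.1 < 23000, so use break Q=23000: TC = 45,790×£93.61 + (45,790/23000.0)×398 + (23000.0/2)×0.32×£93.61 = £4,631,679.07.
EOQ at £92.39 = 1110.3 < 24000, so use break Q=24000: TC = 45,790×£92.39 + (45,790/24000.0)×398 + (24000.0/2)×0.32×£92.39 = £4,586,075.05.
EOQ at £91.58 = 1115.2 < 26000, so use break Q=26000: TC = 45,790×£91.58 + (45,790/26000.0)×398 + (26000.0/2)×0.32×£91.58 = £4,575,121.94.
Lowest total cost is £4,378,740.78 at Q = 1095.6.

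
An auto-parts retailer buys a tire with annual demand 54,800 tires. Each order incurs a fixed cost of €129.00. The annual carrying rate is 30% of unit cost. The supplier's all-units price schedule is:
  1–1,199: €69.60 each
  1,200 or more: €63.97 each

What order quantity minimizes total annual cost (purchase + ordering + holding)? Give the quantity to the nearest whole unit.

Q* ≈ 1,200 tires

Holding cost per unit per year at price C is H = 0.30·C.
Candidates are each tier's EOQ (if it falls in that tier) and each price-break quantity.
EOQ at €69.60 = 822.9 (feasible in tier 1): TC = 54,800×€69.60 + (54,800/822.9)×129 + (822.9/2)×0.30×€69.60 = €3,831,261.67.
EOQ at €63.97 = 858.3 < 1200, so use break Q=1200: TC = 54,800×€63.97 + (54,800/1200.0)×129 + (1200.0/2)×0.30×€63.97 = €3,522,961.60.
Lowest total cost is €3,522,961.60 at Q = 1200.0.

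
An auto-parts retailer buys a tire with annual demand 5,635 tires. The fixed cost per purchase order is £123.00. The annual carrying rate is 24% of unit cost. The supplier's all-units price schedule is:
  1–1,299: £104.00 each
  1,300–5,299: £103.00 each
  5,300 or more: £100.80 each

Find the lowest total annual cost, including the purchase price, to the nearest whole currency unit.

TC* ≈ £591,922

Holding cost per unit per year at price C is H = 0.24·C.
Candidates are each tier's EOQ (if it falls in that tier) and each price-break quantity.
EOQ at £104.00 = 235.7 (feasible in tier 1): TC = 5,635×£104.00 + (5,635/235.7)×123 + (235.7/2)×0.24×£104.00 = £591,922.16.
EOQ at £103.00 = 236.8 < 1300, so use break Q=1300: TC = 5,635×£103.00 + (5,635/1300.0)×123 + (1300.0/2)×0.24×£103.00 = £597,006.16.
EOQ at £100.80 = 239.4 < 5300, so use break Q=5300: TC = 5,635×£100.80 + (5,635/5300.0)×123 + (5300.0/2)×0.24×£100.80 = £632,247.57.
Lowest total cost among the candidates is at Q = 235.7.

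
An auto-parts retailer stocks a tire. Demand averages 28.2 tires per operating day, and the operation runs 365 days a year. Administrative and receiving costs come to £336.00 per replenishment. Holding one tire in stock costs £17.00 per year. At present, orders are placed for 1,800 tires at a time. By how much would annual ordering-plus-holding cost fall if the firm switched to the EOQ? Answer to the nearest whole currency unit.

Extra cost ≈ £6,378 per year

Annual demand D = 28.2 × 365 = 10,293.
EOQ = √(2DS/H) = √(2 × 10,293 × 336 / 17) ≈ 637.87.
Cost at Q* = (D/Q*)S + (Q*/2)H = √(2DSH) ≈ £10,843.76.
Cost at Q = 1,800: (10,293/1,800)×336 + (1,800/2)×17 = £1,921.36 + £15,300.00 = £17,221.36.
Excess = £17,221.36 − £10,843.76 = £6,377.60.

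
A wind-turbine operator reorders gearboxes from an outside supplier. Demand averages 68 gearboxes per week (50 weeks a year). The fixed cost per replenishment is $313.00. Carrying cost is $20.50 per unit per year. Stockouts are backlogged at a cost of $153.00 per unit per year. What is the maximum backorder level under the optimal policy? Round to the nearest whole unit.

S* ≈ 41 gearboxes

Annual demand D = 68 × 50 = 3,400.
With planned backorders, Q* = √(2DS/H) · √((H+B)/B).
√(2DS/H) = √(2 × 3,400 × 313 / 20.5) = 322.218.
√((H+B)/B) = √((20.5+153)/153) = 1.0649.
Q* ≈ 343.126.
S* = Q* · H/(H+B) = 343.126 × 20.5/173.5 ≈ 40.542.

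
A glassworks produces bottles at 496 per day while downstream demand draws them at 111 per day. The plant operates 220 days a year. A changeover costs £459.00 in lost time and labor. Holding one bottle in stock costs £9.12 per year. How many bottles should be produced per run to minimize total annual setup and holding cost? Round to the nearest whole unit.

Annual demand D = 111 × 220 = 24,420.
Production build-up factor (1 − d/p) = 1 − 111/496 = 0.7762.
Q* = √(2DS / (H(1 − d/p))) = √(2 × 24,420 × 459 / (9.12 × 0.7762)).
= √(22,417,560 / 7.079) ≈ 1779.538.

Q* ≈ 1,780 bottles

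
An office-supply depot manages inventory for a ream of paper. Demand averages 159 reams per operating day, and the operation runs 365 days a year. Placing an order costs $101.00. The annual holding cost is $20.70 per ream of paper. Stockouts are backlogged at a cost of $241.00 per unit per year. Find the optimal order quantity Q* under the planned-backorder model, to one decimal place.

Q* ≈ 784.2 reams

Annual demand D = 159 × 365 = 58,035.
With planned backorders, Q* = √(2DS/H) · √((H+B)/B).
√(2DS/H) = √(2 × 58,035 × 101 / 20.7) = 752.550.
√((H+B)/B) = √((20.7+241)/241) = 1.0421.
Q* ≈ 784.204.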